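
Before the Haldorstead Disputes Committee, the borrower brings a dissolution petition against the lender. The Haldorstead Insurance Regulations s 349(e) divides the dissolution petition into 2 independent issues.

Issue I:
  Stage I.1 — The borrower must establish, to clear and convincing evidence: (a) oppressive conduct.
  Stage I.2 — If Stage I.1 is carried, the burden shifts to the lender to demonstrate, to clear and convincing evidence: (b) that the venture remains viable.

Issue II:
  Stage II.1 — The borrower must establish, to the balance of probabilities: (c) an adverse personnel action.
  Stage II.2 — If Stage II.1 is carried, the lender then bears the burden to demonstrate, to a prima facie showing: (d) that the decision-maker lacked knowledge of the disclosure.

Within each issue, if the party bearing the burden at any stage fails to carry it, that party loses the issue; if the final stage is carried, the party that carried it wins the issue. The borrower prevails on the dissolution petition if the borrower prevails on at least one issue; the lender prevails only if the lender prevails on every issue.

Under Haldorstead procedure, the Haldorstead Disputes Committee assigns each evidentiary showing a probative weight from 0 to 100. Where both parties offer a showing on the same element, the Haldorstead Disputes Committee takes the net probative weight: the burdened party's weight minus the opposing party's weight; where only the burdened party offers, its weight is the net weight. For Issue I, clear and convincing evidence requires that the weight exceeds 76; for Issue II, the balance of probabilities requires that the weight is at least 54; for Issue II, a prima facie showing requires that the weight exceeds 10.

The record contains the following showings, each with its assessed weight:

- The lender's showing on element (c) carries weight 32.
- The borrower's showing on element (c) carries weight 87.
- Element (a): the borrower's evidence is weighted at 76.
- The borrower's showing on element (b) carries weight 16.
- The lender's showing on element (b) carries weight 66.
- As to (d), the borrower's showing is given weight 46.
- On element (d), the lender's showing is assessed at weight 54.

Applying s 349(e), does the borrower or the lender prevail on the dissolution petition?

— Issue I —
At Stage I.1 the borrower must meet clear and convincing evidence (weight exceeds 76): on (a) the weight is 76, ≤ 76, so (a) does not meet the standard.
  Stage I.1 not carried; the borrower fails its burden.
The lender prevails on this issue.
— Issue II —
Stage II.1 (borrower, the balance of probabilities, weight is at least 54): (c) net 87−32=55 ≥ 54 — meets.
  The borrower carries Stage II.1; the lender now bears the burden.
Stage II.2 (lender, a prima facie showing, weight exceeds 10): (d) net 54−46=8 ≤ 10 — fails.
  Not every element is met, so the lender fails to carry Stage II.2.
The borrower prevails on this issue.
Per-issue: Issue I → lender; Issue II → borrower. The borrower must prevail on at least one issue; overall, the borrower prevails.

borrower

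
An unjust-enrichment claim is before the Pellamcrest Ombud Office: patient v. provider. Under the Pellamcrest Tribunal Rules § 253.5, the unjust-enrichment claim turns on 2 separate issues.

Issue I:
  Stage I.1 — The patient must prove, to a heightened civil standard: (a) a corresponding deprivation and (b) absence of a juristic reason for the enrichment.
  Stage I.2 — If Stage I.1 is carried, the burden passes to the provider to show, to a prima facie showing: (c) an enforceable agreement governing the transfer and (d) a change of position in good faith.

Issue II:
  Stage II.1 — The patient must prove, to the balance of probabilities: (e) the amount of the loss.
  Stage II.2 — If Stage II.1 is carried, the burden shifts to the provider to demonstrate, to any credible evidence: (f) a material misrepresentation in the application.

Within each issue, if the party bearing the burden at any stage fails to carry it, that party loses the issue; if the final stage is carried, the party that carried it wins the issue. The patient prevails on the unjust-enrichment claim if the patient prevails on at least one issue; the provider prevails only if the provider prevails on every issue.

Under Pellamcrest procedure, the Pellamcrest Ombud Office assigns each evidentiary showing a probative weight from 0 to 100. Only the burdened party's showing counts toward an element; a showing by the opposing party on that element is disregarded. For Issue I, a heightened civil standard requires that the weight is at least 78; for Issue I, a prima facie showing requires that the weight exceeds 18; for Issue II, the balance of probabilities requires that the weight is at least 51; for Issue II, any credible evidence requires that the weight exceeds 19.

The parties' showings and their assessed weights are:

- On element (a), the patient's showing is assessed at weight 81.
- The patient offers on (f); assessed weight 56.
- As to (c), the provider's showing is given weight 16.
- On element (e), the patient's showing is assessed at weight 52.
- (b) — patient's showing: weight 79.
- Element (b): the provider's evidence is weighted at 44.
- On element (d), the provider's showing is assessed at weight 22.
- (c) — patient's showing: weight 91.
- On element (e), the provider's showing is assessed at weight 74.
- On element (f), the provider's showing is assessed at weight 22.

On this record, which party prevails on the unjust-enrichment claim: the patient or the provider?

— Issue I —
At Stage I.1 the patient must meet a heightened civil standard (weight is at least 78): on (a) the weight is 81, ≥ 78, so (a) meets the standard; on (b) the weight is 79 (the provider's 44 is given no effect), which does reach 78, so (b) meets the standard.
  All elements met. The burden passes to the provider.
At Stage I.2 the provider must meet a prima facie showing (weight exceeds 18): on (c) the weight is 16 (the patient's 91 is given no effect), ≤ 18, so (c) does not meet the standard; on (d) the weight is 22, > 18, so (d) meets the standard.
  Not every element is met, so the provider fails to carry Stage I.2.
So the patient prevails on this issue.
— Issue II —
Stage II.1 — burden on patient; standard: the balance of probabilities (weight is at least 51).
    (e): 52 (provider's 74 disregarded) ≥ 51 [met]
  Stage II.1 carried; the burden shifts to the provider.
Stage II.2 — burden on provider; standard: any credible evidence (weight exceeds 19).
    (f): 22 (patient's 56 disregarded) > 19 [met]
  The provider carries the last stage.
All stages carried — the provider prevails on this issue.
Per-issue: Issue I → patient; Issue II → provider. The patient must prevail on at least one issue; overall, the patient prevails.

patient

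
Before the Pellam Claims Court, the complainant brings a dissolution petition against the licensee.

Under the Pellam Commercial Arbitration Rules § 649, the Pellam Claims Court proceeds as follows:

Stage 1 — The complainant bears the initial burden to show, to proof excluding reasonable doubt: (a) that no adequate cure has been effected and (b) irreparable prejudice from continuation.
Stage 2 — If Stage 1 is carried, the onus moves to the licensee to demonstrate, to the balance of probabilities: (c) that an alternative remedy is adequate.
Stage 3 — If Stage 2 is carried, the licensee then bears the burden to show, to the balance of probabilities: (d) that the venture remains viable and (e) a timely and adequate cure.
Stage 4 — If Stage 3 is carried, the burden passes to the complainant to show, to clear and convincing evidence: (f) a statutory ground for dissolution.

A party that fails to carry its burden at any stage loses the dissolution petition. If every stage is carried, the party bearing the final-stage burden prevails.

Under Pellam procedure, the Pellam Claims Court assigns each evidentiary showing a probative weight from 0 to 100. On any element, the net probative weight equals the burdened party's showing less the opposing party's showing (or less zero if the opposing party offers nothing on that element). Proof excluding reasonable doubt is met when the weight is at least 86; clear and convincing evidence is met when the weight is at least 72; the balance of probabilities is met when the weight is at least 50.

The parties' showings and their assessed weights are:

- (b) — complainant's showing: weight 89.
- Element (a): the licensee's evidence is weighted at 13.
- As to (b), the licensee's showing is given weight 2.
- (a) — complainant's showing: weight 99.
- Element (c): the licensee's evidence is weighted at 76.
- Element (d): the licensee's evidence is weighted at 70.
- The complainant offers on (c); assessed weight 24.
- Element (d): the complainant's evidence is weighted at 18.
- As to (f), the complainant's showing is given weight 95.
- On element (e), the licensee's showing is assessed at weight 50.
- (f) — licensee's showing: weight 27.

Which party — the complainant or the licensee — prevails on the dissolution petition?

licensee

At Stage 1 the complainant must meet proof excluding reasonable doubt (weight is at least 86): on (a) the weight is 99 less the opposing 13 gives net 86, ≥ 86, so (a) meets the standard; on (b) the weight is 89 less the opposing 2 gives net 87, which does reach 86, so (b) meets the standard.
  Stage 1 carried; the burden shifts to the licensee.
At Stage 2 the licensee must meet the balance of probabilities (weight is at least 50): on (c) the weight is 76 less the opposing 24 gives net 52, which does reach 50, so (c) meets the standard.
  Stage 2 carried; the burden remains with the licensee.
At Stage 3 the licensee must meet the balance of probabilities (weight is at least 50): on (d) the weight is 70 less the opposing 18 gives net 52, which does reach 50, so (d) meets the standard; on (e) the weight is 50, ≥ 50, so (e) meets the standard.
  The licensee carries Stage 3; the complainant now bears the burden.
At Stage 4 the complainant must meet clear and convincing evidence (weight is at least 72): on (f) the weight is 95 less the opposing 27 gives net 68, < 72, so (f) does not meet the standard.
  Stage 4 not carried; the complainant fails its burden.
So the licensee prevails.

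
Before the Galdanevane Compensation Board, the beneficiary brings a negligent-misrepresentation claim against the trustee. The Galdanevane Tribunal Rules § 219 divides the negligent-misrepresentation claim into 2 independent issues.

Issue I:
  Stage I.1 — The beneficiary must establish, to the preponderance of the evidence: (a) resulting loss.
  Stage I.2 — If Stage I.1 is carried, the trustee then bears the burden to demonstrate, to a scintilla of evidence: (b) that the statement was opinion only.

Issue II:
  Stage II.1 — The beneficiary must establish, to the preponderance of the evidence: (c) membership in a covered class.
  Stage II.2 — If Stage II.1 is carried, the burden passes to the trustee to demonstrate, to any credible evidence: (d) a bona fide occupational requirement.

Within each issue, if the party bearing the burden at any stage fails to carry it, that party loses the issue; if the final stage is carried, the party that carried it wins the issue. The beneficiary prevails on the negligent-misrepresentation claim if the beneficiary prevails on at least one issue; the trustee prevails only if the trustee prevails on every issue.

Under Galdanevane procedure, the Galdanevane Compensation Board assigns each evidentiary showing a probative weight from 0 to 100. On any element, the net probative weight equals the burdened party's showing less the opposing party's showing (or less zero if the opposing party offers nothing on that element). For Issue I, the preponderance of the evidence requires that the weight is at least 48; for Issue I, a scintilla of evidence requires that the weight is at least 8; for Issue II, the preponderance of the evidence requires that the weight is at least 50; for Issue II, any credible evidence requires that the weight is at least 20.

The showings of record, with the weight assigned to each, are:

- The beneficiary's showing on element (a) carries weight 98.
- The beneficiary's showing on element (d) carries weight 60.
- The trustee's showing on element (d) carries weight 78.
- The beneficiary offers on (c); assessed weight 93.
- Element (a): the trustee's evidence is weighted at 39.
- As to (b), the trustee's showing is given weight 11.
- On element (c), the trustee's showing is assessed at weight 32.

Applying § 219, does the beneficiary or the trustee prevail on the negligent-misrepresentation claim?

— Issue I —
At Stage I.1 the beneficiary must meet the preponderance of the evidence (weight is at least 48): on (a) the weight is 98 less the opposing 39 gives net 59, which does reach 48, so (a) meets the standard.
  The beneficiary carries Stage I.1; the trustee now bears the burden.
At Stage I.2 the trustee must meet a scintilla of evidence (weight is at least 8): on (b) the weight is 11, ≥ 8, so (b) meets the standard.
  The trustee carries the last stage.
Every stage carried; the trustee prevails on this issue.
— Issue II —
Stage II.1 — burden on beneficiary; standard: the preponderance of the evidence (weight is at least 50).
    (c): 93 − 32 = 61 ≥ 50 [met]
  The beneficiary carries Stage II.1; the trustee now bears the burden.
Stage II.2 — burden on trustee; standard: any credible evidence (weight is at least 20).
    (d): 78 − 60 = 18 < 20 [not met]
  Not every element is met, so the trustee fails to carry Stage II.2.
The analysis ends at Stage II.2; the beneficiary prevails on this issue.
Per-issue: Issue I → trustee; Issue II → beneficiary. The beneficiary must prevail on at least one issue; overall, the beneficiary prevails.

beneficiary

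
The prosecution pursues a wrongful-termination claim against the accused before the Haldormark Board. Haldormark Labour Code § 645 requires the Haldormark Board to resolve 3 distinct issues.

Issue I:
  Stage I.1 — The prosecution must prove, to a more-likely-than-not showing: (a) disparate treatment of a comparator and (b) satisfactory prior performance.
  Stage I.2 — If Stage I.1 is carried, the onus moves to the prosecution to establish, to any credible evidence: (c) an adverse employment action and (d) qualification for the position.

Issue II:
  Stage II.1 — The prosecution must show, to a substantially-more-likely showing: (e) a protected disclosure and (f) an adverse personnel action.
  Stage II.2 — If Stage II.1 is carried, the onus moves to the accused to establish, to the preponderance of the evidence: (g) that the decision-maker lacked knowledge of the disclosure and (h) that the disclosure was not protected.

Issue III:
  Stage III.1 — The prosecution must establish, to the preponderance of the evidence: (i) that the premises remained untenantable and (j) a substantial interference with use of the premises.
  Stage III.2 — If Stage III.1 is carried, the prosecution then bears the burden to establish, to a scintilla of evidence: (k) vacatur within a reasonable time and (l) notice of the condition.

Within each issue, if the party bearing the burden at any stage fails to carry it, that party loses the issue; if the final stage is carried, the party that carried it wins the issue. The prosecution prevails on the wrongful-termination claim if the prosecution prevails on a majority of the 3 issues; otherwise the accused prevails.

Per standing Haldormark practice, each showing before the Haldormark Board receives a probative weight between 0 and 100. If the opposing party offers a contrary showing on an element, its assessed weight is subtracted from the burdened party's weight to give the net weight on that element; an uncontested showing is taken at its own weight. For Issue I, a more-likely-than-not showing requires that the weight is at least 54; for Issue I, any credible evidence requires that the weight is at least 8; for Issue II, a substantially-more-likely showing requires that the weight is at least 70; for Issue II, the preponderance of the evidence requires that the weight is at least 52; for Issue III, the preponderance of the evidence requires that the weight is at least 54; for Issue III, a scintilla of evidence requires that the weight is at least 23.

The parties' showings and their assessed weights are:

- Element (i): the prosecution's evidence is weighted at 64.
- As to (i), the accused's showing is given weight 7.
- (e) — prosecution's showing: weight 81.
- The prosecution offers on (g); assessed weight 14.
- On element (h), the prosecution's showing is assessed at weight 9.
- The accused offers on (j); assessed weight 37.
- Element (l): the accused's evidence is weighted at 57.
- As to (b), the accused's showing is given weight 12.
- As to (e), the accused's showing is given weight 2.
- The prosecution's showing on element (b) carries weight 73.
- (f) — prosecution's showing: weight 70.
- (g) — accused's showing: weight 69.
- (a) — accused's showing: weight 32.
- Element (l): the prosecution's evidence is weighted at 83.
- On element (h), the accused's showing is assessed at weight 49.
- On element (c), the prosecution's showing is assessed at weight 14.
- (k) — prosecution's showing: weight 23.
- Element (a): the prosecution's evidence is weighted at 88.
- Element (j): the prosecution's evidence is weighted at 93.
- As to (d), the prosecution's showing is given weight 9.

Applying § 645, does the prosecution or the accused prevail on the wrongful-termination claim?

— Issue I —
At Stage I.1 the prosecution must meet a more-likely-than-not showing (weight is at least 54): on (a) the weight is 88 less the opposing 32 gives net 56, ≥ 54, so (a) meets the standard; on (b) the weight is 73 less the opposing 12 gives net 61, ≥ 54, so (b) meets the standard.
  All elements met. The prosecution retains the burden for Stage I.2.
At Stage I.2 the prosecution must meet any credible evidence (weight is at least 8): on (c) the weight is 14, which does reach 8, so (c) meets the standard; on (d) the weight is 9, which does reach 8, so (d) meets the standard.
  The prosecution carries the last stage.
Every stage carried; the prosecution prevails on this issue.
— Issue II —
Stage II.1 — burden on prosecution; standard: a substantially-more-likely showing (weight is at least 70).
    (e): 81 − 2 = 79 ≥ 70 [met]
    (f): 70 ≥ 70 [met]
  Stage II.1 is satisfied; the onus moves to the accused.
Stage II.2 — burden on accused; standard: the preponderance of the evidence (weight is at least 52).
    (g): 69 − 14 = 55 ≥ 52 [met]
    (h): 49 − 9 = 40 < 52 [not met]
  Stage II.2 not carried; the accused fails its burden.
So the prosecution prevails on this issue.
— Issue III —
Stage III.1 (prosecution, the preponderance of the evidence, weight is at least 54): (i) net 64−7=57 ≥ 54 — meets; (j) net 93−37=56 ≥ 54 — meets.
  All elements met. The prosecution retains the burden for Stage III.2.
Stage III.2 (prosecution, a scintilla of evidence, weight is at least 23): (k) 23 ≥ 23 — meets; (l) net 83−57=26 ≥ 23 — meets.
  All elements met at the final stage.
Every stage carried; the prosecution prevails on this issue.
Per-issue: Issue I → prosecution; Issue II → prosecution; Issue III → prosecution. The prosecution must prevail on a majority of issues; overall, the prosecution prevails.

prosecution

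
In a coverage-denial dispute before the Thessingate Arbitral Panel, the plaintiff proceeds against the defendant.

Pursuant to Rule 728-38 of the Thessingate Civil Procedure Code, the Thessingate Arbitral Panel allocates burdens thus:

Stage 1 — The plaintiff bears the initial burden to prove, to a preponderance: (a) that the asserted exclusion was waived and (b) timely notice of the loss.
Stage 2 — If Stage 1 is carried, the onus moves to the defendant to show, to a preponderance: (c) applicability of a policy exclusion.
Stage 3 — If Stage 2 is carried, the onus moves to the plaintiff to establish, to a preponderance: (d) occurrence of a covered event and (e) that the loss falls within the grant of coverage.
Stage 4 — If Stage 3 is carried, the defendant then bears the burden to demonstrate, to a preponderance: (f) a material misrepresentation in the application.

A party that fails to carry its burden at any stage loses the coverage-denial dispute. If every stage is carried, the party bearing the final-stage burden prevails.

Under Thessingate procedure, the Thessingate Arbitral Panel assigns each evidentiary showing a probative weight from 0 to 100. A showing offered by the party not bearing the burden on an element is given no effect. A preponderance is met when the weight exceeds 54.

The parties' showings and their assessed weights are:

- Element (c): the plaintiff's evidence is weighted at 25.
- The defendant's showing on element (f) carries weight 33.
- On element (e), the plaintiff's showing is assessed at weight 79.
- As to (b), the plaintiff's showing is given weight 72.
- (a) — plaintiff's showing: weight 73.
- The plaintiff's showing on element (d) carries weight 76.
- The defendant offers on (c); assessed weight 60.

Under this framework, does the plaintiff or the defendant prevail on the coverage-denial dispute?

plaintiff

At Stage 1 the plaintiff must meet a preponderance (weight exceeds 54): on (a) the weight is 73, > 54, so (a) meets the standard; on (b) the weight is 72, which does exceed 54, so (b) meets the standard.
  Stage 1 is satisfied; the onus moves to the defendant.
At Stage 2 the defendant must meet a preponderance (weight exceeds 54): on (c) the weight is 60 (the plaintiff's 25 is given no effect), which does exceed 54, so (c) meets the standard.
  All elements met. The burden passes to the plaintiff.
At Stage 3 the plaintiff must meet a preponderance (weight exceeds 54): on (d) the weight is 76, > 54, so (d) meets the standard; on (e) the weight is 79, > 54, so (e) meets the standard.
  Stage 3 is satisfied; the onus moves to the defendant.
At Stage 4 the defendant must meet a preponderance (weight exceeds 54): on (f) the weight is 33, ≤ 54, so (f) does not meet the standard.
  Not every element is met, so the defendant fails to carry Stage 4.
So the plaintiff prevails.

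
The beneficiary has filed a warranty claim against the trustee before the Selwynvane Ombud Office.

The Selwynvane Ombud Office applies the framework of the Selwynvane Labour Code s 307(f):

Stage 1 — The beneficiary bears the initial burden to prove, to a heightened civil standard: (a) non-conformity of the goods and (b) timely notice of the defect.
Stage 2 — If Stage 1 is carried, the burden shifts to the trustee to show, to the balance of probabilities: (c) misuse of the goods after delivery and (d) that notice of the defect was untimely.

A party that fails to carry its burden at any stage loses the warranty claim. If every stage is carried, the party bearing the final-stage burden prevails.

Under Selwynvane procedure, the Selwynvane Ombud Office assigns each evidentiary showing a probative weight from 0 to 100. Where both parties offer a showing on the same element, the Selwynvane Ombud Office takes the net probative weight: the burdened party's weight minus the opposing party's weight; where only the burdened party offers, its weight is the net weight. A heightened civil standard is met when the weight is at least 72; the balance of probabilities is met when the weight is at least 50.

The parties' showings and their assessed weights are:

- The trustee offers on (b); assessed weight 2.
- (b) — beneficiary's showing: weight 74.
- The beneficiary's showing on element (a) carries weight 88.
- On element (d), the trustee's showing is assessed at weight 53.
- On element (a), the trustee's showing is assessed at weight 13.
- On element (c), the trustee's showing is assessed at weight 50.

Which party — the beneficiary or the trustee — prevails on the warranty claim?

Stage 1 (beneficiary, a heightened civil standard, weight is at least 72): (a) net 88−13=75 ≥ 72 — meets; (b) net 74−2=72 ≥ 72 — meets.
  The beneficiary carries Stage 1; the trustee now bears the burden.
Stage 2 (trustee, the balance of probabilities, weight is at least 50): (c) 50 ≥ 50 — meets; (d) 53 ≥ 50 — meets.
  Stage 2 carried; the final stage is satisfied.
Every stage carried; the trustee prevails.

trustee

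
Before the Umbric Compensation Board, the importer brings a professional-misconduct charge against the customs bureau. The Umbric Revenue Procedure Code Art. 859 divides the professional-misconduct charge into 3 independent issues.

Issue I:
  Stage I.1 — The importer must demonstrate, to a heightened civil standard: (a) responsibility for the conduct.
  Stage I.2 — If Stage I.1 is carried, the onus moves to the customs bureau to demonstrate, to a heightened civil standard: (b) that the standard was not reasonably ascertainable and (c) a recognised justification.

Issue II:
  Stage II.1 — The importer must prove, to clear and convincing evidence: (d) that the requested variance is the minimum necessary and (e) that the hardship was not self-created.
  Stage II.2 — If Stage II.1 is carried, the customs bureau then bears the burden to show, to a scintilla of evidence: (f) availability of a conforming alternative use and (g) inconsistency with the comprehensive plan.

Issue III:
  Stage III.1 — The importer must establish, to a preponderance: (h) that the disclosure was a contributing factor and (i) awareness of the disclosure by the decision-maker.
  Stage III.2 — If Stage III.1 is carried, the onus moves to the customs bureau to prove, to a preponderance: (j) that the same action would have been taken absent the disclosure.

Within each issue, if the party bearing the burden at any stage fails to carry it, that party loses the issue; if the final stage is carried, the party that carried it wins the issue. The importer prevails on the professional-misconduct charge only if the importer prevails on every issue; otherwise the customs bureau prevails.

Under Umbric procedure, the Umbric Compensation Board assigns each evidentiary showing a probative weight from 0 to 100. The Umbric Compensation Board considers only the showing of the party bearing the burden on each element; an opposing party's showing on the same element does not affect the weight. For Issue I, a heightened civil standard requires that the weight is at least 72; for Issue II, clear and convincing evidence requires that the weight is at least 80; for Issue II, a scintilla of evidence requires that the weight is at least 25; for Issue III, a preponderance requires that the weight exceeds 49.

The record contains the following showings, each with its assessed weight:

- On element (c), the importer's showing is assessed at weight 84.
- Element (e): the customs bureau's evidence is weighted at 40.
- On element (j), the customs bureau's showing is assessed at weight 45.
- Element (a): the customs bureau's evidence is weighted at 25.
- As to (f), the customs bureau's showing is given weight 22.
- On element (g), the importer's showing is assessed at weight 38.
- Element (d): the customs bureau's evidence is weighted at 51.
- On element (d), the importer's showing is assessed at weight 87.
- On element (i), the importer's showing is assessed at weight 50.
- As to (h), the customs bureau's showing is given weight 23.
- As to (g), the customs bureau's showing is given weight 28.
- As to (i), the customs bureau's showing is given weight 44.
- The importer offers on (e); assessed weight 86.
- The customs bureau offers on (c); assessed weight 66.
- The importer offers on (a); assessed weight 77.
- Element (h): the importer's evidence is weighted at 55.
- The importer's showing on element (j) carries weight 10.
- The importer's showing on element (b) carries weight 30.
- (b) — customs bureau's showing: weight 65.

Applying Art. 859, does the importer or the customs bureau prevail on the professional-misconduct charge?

importer

— Issue I —
Stage I.1 (importer, a heightened civil standard, weight is at least 72): (a) 77 (customs bureau's 25 disregarded) ≥ 72 — meets.
  Stage I.1 is satisfied; the onus moves to the customs bureau.
Stage I.2 (customs bureau, a heightened civil standard, weight is at least 72): (b) 65 (importer's 30 disregarded) < 72 — fails; (c) 66 (importer's 84 disregarded) < 72 — fails.
  Not every element is met, so the customs bureau fails to carry Stage I.2.
So the importer prevails on this issue.
— Issue II —
At Stage II.1 the importer must meet clear and convincing evidence (weight is at least 80): on (d) the weight is 87 (the customs bureau's 51 is given no effect), ≥ 80, so (d) meets the standard; on (e) the weight is 86 (the customs bureau's 40 is given no effect), which does reach 80, so (e) meets the standard.
  The importer carries Stage II.1; the customs bureau now bears the burden.
At Stage II.2 the customs bureau must meet a scintilla of evidence (weight is at least 25): on (f) the weight is 22, which does not reach 25, so (f) does not meet the standard; on (g) the weight is 28 (the importer's 38 is given no effect), which does reach 25, so (g) meets the standard.
  Stage II.2 not carried; the customs bureau fails its burden.
So the importer prevails on this issue.
— Issue III —
Stage III.1 — burden on importer; standard: a preponderance (weight exceeds 49).
    (h): 55 (customs bureau's 23 disregarded) > 49 [met]
    (i): 50 (customs bureau's 44 disregarded) > 49 [met]
  Stage III.1 is satisfied; the onus moves to the customs bureau.
Stage III.2 — burden on customs bureau; standard: a preponderance (weight exceeds 49).
    (j): 45 (importer's 10 disregarded) ≤ 49 [not met]
  Stage III.2 not carried; the customs bureau fails its burden.
So the importer prevails on this issue.
Per-issue: Issue I → importer; Issue II → importer; Issue III → importer. The importer must prevail on every issue; overall, the importer prevails.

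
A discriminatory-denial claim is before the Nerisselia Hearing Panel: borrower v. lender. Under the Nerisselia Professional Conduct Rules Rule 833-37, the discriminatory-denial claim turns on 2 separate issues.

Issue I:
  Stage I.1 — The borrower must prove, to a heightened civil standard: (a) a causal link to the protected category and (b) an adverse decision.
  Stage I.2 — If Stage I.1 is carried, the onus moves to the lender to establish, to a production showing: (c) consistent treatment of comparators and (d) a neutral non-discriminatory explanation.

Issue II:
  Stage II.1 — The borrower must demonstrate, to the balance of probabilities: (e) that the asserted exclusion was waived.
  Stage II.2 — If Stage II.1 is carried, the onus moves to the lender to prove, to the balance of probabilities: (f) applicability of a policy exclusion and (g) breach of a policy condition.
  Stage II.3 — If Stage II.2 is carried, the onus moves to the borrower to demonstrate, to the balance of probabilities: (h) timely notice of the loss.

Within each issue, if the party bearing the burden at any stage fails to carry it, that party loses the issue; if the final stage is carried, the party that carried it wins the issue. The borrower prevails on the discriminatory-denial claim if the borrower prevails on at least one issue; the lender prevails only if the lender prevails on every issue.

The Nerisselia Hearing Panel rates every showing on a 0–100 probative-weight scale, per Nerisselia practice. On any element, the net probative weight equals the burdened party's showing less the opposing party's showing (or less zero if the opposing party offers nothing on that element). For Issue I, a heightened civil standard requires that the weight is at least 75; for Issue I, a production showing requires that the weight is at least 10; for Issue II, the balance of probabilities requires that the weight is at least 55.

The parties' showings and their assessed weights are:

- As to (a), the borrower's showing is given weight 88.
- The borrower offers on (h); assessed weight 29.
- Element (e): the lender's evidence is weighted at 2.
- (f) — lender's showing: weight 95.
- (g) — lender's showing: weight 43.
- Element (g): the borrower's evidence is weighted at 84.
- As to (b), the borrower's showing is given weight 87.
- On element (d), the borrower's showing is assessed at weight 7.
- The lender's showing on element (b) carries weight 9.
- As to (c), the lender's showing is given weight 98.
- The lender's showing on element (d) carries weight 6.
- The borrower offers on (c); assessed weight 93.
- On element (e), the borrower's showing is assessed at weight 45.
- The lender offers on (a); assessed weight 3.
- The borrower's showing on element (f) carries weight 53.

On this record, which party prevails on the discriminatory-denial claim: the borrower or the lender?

— Issue I —
At Stage I.1 the borrower must meet a heightened civil standard (weight is at least 75): on (a) the weight is 88 less the opposing 3 gives net 85, ≥ 75, so (a) meets the standard; on (b) the weight is 87 less the opposing 9 gives net 78, ≥ 75, so (b) meets the standard.
  Stage I.1 is satisfied; the onus moves to the lender.
At Stage I.2 the lender must meet a production showing (weight is at least 10): on (c) the weight is 98 less the opposing 93 gives net 5, which does not reach 10, so (c) does not meet the standard; on (d) the weight is 6 less the opposing 7 gives net -1, which does not reach 10, so (d) does not meet the standard.
  Stage I.2 not carried; the lender fails its burden.
So the borrower prevails on this issue.
— Issue II —
Stage II.1 — burden on borrower; standard: the balance of probabilities (weight is at least 55).
    (e): 45 − 2 = 43 < 55 [not met]
  The borrower does not carry Stage II.1.
So the lender prevails on this issue.
Per-issue: Issue I → borrower; Issue II → lender. The borrower must prevail on at least one issue; overall, the borrower prevails.

borrower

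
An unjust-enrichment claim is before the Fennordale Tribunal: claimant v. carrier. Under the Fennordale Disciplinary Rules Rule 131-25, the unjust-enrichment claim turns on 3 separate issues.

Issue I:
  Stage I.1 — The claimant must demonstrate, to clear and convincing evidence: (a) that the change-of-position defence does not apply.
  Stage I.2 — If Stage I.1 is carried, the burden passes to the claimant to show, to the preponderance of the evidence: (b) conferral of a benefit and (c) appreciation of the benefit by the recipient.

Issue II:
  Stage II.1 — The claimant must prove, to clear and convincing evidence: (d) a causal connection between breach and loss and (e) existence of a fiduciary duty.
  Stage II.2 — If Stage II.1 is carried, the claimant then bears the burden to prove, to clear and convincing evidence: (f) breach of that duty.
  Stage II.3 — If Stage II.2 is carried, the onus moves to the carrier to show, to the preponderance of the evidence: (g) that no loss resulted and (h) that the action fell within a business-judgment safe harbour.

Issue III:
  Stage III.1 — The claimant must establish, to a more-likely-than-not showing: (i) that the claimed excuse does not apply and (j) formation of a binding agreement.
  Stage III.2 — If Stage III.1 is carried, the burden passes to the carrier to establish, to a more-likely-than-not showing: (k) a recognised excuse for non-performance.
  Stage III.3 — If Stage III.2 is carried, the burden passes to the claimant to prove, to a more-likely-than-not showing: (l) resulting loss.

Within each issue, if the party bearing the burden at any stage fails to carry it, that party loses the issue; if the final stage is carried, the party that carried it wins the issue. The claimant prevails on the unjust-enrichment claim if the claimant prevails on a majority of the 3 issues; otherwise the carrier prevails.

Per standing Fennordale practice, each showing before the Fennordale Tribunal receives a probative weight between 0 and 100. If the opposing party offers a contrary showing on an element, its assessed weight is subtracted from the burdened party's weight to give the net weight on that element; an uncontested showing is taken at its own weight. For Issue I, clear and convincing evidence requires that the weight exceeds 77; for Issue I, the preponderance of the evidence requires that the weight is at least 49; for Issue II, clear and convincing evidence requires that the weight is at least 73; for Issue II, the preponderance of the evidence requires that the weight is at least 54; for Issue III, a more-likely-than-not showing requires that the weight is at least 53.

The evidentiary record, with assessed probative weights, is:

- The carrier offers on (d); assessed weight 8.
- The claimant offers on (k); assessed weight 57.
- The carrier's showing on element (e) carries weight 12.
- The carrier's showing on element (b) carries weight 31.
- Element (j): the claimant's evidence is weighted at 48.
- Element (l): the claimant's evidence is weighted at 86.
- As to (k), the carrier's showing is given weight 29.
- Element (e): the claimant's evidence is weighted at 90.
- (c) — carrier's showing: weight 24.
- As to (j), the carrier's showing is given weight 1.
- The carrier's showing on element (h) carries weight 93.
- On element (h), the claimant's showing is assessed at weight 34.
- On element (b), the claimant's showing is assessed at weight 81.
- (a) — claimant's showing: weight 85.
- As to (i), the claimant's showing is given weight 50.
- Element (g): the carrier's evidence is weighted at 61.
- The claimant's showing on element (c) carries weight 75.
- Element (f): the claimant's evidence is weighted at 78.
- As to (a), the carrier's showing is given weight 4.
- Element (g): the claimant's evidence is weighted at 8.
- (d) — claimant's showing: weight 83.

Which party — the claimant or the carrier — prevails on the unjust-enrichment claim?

— Issue I —
At Stage I.1 the claimant must meet clear and convincing evidence (weight exceeds 77): on (a) the weight is 85 less the opposing 4 gives net 81, > 77, so (a) meets the standard.
  All elements met. The claimant retains the burden for Stage I.2.
At Stage I.2 the claimant must meet the preponderance of the evidence (weight is at least 49): on (b) the weight is 81 less the opposing 31 gives net 50, ≥ 49, so (b) meets the standard; on (c) the weight is 75 less the opposing 24 gives net 51, ≥ 49, so (c) meets the standard.
  The claimant carries the last stage.
With every stage satisfied, the claimant prevails on this issue.
— Issue II —
Stage II.1 — burden on claimant; standard: clear and convincing evidence (weight is at least 73).
    (d): 83 − 8 = 75 ≥ 73 [met]
    (e): 90 − 12 = 78 ≥ 73 [met]
  All elements met. The claimant retains the burden for Stage II.2.
Stage II.2 — burden on claimant; standard: clear and convincing evidence (weight is at least 73).
    (f): 78 ≥ 73 [met]
  All elements met. The burden passes to the carrier.
Stage II.3 — burden on carrier; standard: the preponderance of the evidence (weight is at least 54).
    (g): 61 − 8 = 53 < 54 [not met]
    (h): 93 − 34 = 59 ≥ 54 [met]
  Stage II.3 not carried; the carrier fails its burden.
The analysis ends at Stage II.3; the claimant prevails on this issue.
— Issue III —
Stage III.1 — burden on claimant; standard: a more-likely-than-not showing (weight is at least 53).
    (i): 50 < 53 [not met]
    (j): 48 − 1 = 47 < 53 [not met]
  The claimant does not carry Stage III.1.
The carrier prevails on this issue.
Per-issue: Issue I → claimant; Issue II → claimant; Issue III → carrier. The claimant must prevail on a majority of issues; overall, the claimant prevails.

claimant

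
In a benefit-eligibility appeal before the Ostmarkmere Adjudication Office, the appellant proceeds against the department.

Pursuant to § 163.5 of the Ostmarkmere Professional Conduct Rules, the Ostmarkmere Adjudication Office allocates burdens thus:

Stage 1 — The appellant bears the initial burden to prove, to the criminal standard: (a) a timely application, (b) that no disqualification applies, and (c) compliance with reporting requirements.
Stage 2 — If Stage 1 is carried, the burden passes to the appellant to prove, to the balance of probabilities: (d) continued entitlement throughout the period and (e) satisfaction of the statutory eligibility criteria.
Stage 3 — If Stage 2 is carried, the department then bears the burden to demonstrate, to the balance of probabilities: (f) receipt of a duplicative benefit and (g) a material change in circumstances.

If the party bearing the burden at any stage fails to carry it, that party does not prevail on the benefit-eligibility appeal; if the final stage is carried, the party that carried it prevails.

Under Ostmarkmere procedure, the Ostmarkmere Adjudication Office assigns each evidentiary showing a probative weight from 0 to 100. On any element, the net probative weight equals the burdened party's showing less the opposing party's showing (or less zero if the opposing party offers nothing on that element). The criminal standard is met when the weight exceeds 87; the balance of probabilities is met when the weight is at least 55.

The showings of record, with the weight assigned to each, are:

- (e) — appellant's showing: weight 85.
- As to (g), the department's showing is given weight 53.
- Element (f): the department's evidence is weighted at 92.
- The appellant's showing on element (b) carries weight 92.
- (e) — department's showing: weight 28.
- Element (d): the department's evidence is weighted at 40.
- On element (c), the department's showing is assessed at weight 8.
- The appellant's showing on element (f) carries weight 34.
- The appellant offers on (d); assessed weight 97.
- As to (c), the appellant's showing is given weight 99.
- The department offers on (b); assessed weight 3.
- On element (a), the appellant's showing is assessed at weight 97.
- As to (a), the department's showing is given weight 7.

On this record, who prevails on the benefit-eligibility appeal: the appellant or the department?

Stage 1 — burden on appellant; standard: the criminal standard (weight exceeds 87).
    (a): 97 − 7 = 90 > 87 [met]
    (b): 92 − 3 = 89 > 87 [met]
    (c): 99 − 8 = 91 > 87 [met]
  Stage 1 carried; the burden remains with the appellant.
Stage 2 — burden on appellant; standard: the balance of probabilities (weight is at least 55).
    (d): 97 − 40 = 57 ≥ 55 [met]
    (e): 85 − 28 = 57 ≥ 55 [met]
  All elements met. The burden passes to the department.
Stage 3 — burden on department; standard: the balance of probabilities (weight is at least 55).
    (f): 92 − 34 = 58 ≥ 55 [met]
    (g): 53 < 55 [not met]
  The department does not carry Stage 3.
So the appellant prevails.

appellant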